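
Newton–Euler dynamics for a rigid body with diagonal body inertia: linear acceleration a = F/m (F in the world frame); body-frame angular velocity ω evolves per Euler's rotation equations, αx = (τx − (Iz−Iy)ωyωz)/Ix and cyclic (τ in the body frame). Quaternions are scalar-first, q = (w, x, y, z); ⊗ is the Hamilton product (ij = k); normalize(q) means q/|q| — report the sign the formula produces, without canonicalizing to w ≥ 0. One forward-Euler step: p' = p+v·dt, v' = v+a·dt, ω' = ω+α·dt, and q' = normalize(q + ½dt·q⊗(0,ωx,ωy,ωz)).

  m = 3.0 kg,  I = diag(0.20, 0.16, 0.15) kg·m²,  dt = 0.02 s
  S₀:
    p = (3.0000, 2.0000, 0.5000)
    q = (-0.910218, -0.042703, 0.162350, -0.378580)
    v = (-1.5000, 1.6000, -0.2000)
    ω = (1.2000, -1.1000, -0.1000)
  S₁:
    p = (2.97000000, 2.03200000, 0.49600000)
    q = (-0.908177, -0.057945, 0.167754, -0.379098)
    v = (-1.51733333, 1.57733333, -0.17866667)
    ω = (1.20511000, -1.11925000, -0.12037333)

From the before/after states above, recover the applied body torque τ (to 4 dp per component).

τ = (0.0500, -0.1600, -0.1000)

Δω = ω₁−ω₀ = (0.00511000, -0.01925000, -0.02037333)
τ = I·(Δω/dt) + ω₀×(Iω₀) = (0.0500, -0.1600, -0.1000)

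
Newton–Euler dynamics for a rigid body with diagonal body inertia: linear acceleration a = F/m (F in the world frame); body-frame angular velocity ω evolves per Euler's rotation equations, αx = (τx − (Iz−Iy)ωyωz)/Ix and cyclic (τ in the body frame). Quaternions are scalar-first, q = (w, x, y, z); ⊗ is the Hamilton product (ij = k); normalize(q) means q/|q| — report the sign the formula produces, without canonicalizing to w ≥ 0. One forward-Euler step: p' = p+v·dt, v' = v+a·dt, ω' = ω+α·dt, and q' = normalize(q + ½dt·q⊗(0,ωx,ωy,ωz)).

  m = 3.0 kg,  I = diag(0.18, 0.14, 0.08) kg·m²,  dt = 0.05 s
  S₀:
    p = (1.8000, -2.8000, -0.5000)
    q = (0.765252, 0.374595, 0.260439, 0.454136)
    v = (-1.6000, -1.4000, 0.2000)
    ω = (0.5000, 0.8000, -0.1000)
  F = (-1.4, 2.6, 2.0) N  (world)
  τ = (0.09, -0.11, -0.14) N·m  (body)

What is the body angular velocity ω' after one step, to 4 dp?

ω×(Iω) gyroscopic = (0.0048, -0.0050, -0.0160)
(τ − ω×Iω)/I = (0.4733, -0.7500, -1.5500)
ω' = ω + α·dt = (0.5237, 0.7625, -0.1775)

ω' = (0.5237, 0.7625, -0.1775)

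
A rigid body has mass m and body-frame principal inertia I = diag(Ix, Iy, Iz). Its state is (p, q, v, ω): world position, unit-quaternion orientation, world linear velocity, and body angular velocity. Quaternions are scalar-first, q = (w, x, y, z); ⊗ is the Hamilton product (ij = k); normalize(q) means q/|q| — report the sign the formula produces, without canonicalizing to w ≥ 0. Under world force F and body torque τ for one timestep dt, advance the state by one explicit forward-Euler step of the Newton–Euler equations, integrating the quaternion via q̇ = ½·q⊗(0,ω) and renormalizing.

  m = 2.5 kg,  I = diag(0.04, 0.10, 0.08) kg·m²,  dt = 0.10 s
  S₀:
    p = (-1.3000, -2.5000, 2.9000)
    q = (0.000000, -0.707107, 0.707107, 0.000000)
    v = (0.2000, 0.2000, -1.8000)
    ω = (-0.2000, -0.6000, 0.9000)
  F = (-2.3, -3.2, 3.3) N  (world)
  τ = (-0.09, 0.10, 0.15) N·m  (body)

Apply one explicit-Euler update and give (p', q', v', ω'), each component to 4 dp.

p' = (-1.2800, -2.4800, 2.7200)
q' = (0.0141, -0.6743, 0.7378, 0.0282)
v' = (0.1080, 0.0720, -1.6680)
ω' = (-0.4520, -0.5072, 1.0785)

a = (-0.9200, -1.2800, 1.3200)
p + v·dt = (-1.2800, -2.4800, 2.7200)
new velocity v' = (0.1080, 0.0720, -1.6680)
gyro term ω×Iω = (0.0108, 0.0072, 0.0072)
(τ − ω×Iω)/I = (-2.5200, 0.9280, 1.7850)
ω' = ω + α·dt = (-0.4520, -0.5072, 1.0785)
Hamilton product q⊗(0,ω) = (0.2828428, 0.6363963, 0.6363963, 0.5656856)
q + ½dt·q⊗(0,ω), renormalized = (0.0141, -0.6743, 0.7378, 0.0282)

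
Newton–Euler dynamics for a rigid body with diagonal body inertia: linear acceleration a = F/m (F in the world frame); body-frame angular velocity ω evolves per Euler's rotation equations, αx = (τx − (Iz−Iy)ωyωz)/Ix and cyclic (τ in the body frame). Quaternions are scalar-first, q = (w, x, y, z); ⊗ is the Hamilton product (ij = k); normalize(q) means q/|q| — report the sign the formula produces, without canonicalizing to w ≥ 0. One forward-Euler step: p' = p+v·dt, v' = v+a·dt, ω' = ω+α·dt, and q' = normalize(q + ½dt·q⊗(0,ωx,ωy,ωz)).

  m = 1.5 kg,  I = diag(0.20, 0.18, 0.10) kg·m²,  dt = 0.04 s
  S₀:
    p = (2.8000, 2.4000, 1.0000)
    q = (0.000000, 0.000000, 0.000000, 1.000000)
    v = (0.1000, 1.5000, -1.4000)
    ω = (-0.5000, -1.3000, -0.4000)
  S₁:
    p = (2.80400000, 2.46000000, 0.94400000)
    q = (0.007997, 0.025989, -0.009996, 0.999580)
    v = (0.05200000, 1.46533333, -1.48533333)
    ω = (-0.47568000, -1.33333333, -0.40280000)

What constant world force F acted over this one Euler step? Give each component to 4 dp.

F = (-1.8000, -1.3000, -3.2000)

v₁ − v₀ = (-0.04800000, -0.03466667, -0.08533333)
m·(v₁−v₀)/dt = (-1.8000, -1.3000, -3.2000)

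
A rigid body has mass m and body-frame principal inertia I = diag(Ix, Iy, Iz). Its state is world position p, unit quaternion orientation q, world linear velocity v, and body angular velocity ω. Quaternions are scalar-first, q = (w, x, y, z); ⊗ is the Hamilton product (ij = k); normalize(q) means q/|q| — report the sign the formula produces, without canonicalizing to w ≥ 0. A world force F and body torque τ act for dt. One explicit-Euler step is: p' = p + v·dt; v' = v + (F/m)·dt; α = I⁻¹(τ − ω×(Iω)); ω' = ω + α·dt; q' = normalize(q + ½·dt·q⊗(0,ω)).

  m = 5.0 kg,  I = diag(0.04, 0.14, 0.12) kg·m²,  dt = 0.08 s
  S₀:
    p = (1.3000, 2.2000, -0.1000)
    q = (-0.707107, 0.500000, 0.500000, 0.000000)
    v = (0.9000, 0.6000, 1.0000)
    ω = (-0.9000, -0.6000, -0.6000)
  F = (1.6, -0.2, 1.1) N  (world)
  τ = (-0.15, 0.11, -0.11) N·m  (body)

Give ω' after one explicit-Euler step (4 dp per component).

ω' = (-1.1856, -0.5125, -0.7093)

ω×(Iω) gyroscopic = (-0.0072, -0.0432, 0.0540)
α = I⁻¹(τ − ω×Iω) = (-3.5700, 1.0943, -1.3667)
ω + α·dt = (-1.1856, -0.5125, -0.7093)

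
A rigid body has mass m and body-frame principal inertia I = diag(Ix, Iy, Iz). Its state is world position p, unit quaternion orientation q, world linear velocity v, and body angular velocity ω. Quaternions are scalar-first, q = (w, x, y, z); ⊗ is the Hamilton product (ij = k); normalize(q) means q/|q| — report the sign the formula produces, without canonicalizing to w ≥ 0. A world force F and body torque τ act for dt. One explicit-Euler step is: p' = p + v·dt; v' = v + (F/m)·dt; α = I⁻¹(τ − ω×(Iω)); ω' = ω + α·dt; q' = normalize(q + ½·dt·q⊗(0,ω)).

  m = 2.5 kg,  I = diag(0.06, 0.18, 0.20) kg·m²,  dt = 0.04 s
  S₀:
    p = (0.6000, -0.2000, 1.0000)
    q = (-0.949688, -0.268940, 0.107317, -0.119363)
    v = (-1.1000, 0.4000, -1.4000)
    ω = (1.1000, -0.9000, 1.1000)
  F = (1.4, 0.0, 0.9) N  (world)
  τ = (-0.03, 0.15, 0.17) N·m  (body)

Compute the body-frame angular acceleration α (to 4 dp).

ω×(Iω) gyroscopic = (-0.0198, -0.1694, -0.1188)
α = I⁻¹(τ − ω×Iω) = (-0.1700, 1.7744, 1.4440)

α = (-0.1700, 1.7744, 1.4440)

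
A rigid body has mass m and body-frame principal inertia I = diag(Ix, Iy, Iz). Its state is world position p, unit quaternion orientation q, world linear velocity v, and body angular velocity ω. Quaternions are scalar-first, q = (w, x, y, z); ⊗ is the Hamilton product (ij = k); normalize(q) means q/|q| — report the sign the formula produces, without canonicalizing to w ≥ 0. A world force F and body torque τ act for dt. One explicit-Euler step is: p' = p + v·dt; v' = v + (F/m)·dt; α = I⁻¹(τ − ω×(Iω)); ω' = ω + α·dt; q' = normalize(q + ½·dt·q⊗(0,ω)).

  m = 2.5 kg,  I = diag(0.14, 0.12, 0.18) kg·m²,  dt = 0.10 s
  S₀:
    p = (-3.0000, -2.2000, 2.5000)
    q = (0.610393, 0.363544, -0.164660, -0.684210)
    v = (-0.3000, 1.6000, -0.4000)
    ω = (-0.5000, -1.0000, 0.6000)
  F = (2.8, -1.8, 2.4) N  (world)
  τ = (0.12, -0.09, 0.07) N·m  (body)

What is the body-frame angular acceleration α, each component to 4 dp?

α = (1.1143, -0.8500, 0.4444)

gyro term ω×Iω = (-0.0360, 0.0120, -0.0100)
angular accel α = (1.1143, -0.8500, 0.4444)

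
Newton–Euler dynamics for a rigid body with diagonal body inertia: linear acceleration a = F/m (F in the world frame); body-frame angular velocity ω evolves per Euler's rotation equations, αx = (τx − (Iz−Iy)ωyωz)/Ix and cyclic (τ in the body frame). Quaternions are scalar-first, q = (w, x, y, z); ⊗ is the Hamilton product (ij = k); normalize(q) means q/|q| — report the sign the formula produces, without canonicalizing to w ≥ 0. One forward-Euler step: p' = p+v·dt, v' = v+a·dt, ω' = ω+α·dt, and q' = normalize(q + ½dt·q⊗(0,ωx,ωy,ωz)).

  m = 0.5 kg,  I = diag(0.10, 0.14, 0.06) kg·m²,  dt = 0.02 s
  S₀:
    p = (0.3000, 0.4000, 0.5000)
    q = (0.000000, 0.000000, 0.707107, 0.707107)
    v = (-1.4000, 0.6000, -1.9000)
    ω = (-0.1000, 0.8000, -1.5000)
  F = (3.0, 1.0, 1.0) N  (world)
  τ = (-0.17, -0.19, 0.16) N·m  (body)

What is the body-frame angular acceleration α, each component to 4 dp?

gyro term ω×Iω = (0.0960, 0.0060, -0.0032)
angular accel α = (-2.6600, -1.4000, 2.7200)

α = (-2.6600, -1.4000, 2.7200)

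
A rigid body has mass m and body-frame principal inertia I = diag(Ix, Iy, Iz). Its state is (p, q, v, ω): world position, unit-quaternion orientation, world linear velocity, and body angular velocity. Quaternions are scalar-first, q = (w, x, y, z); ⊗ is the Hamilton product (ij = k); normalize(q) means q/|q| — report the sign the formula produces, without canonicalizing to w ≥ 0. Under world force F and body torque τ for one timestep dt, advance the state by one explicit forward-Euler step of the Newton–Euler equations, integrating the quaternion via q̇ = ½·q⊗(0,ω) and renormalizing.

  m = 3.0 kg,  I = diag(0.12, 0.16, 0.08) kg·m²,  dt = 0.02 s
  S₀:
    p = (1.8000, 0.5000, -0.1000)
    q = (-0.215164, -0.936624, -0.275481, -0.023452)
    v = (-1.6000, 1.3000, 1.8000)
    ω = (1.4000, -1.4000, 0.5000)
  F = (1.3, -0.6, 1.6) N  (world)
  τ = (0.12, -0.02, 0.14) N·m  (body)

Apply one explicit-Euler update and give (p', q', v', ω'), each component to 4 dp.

precession coupling ω×(Iω) = (0.0560, 0.0280, -0.0784)
(τ − ω×Iω)/I = (0.5333, -0.3000, 2.7300)
ω' = ω + α·dt = (1.4107, -1.4060, 0.5546)
2q̇ = q⊗(0,ω) = (0.9373262, -0.4718029, 0.7367088, 1.5893650)
q + ½dt·q⊗(0,ω), renormalized = (-0.2057, -0.9411, -0.2681, -0.0076)
a = F/m = (0.4333, -0.2000, 0.5333)
new position p' = (1.7680, 0.5260, -0.0640)
v' = v + a·dt = (-1.5913, 1.2960, 1.8107)

p' = (1.7680, 0.5260, -0.0640)
q' = (-0.2057, -0.9411, -0.2681, -0.0076)
v' = (-1.5913, 1.2960, 1.8107)
ω' = (1.4107, -1.4060, 0.5546)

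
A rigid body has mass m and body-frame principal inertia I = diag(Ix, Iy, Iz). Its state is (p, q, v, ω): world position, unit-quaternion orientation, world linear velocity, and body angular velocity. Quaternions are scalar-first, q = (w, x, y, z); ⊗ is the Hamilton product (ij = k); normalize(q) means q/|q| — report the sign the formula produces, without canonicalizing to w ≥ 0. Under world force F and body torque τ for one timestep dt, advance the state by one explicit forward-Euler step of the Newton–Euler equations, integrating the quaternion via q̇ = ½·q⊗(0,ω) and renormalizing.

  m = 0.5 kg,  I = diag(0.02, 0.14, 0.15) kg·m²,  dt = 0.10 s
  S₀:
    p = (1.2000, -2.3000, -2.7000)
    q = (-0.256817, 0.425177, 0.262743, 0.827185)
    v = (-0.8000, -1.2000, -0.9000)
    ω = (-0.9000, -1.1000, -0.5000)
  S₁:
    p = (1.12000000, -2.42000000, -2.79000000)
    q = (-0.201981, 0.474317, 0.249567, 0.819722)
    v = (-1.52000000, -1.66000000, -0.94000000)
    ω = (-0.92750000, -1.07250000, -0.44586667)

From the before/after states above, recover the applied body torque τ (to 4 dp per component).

Δω = ω₁−ω₀ = (-0.02750000, 0.02750000, 0.05413333)
ω₀×(Iω₀) = (0.0055, -0.0585, 0.1188)
I·α + gyro = (0.0000, -0.0200, 0.2000)

τ = (0.0000, -0.0200, 0.2000)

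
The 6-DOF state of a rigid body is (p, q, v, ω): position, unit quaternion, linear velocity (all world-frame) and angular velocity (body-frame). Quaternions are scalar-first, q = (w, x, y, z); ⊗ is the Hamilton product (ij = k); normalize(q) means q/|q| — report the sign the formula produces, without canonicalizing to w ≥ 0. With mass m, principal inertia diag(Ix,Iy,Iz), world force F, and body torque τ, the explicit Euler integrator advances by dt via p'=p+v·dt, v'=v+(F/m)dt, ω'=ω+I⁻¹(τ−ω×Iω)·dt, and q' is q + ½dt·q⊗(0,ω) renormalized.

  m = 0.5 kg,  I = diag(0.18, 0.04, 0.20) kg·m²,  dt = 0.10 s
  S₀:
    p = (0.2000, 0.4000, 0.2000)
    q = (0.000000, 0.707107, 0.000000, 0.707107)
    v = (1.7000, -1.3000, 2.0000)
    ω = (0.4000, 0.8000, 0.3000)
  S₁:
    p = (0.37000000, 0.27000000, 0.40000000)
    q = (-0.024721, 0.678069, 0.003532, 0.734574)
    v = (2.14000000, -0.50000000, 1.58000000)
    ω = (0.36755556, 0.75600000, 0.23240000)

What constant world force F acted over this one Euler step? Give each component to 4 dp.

v₁ − v₀ = (0.44000000, 0.80000000, -0.42000000)
applied force F = (2.2000, 4.0000, -2.1000)

F = (2.2000, 4.0000, -2.1000)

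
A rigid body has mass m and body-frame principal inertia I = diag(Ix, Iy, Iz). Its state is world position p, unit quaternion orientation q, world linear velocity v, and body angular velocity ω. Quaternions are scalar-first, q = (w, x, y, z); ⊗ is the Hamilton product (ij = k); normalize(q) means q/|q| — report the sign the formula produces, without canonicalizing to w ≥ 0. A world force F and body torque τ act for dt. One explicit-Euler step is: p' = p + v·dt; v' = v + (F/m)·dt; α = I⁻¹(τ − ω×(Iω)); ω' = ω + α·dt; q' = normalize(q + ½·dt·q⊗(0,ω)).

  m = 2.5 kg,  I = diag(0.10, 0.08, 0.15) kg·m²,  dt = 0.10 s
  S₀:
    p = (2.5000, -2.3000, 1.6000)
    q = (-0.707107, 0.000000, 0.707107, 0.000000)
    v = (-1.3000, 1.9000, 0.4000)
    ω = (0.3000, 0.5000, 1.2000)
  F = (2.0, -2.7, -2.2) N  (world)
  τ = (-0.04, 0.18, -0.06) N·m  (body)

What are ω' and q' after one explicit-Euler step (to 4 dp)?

(τ − ω×Iω)/I = (-0.8200, 2.4750, -0.3800)
ω' = ω + α·dt = (0.2180, 0.7475, 1.1620)
q⊗(0,ω) = (-0.3535535, 0.6363963, -0.3535535, -1.0606605)
updated quaternion q' = (-0.7232, 0.0317, 0.6879, -0.0529)

ω' = (0.2180, 0.7475, 1.1620)
q' = (-0.7232, 0.0317, 0.6879, -0.0529)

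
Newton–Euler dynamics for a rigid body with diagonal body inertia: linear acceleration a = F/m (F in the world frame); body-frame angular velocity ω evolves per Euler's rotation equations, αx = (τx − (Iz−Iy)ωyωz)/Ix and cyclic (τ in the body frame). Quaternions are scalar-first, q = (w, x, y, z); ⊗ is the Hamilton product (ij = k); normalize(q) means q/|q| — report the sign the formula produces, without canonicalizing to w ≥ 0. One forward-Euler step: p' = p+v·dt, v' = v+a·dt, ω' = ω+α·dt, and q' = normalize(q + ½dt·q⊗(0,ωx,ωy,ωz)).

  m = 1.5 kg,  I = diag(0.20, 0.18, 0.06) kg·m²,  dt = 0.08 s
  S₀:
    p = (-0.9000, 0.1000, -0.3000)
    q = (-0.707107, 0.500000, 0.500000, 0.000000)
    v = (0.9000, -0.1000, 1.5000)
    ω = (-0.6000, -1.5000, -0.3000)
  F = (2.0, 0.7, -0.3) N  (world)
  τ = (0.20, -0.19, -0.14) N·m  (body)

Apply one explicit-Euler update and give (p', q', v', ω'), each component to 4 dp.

p' = (-0.8280, 0.0920, -0.1800)
q' = (-0.6637, 0.5099, 0.5472, -0.0095)
v' = (1.0067, -0.0627, 1.4840)
ω' = (-0.4984, -1.5956, -0.4627)

ω×(Iω) gyroscopic = (-0.0540, 0.0252, -0.0180)
angular accel α = (1.2700, -1.1956, -2.0333)
new body rate ω' = (-0.4984, -1.5956, -0.4627)
2q̇ = q⊗(0,ω) = (1.0500000, 0.2742642, 1.2106605, -0.2378679)
q + ½dt·q⊗(0,ω), renormalized = (-0.6637, 0.5099, 0.5472, -0.0095)
a = F/m = (1.3333, 0.4667, -0.2000)
new position p' = (-0.8280, 0.0920, -0.1800)
v' = v + a·dt = (1.0067, -0.0627, 1.4840)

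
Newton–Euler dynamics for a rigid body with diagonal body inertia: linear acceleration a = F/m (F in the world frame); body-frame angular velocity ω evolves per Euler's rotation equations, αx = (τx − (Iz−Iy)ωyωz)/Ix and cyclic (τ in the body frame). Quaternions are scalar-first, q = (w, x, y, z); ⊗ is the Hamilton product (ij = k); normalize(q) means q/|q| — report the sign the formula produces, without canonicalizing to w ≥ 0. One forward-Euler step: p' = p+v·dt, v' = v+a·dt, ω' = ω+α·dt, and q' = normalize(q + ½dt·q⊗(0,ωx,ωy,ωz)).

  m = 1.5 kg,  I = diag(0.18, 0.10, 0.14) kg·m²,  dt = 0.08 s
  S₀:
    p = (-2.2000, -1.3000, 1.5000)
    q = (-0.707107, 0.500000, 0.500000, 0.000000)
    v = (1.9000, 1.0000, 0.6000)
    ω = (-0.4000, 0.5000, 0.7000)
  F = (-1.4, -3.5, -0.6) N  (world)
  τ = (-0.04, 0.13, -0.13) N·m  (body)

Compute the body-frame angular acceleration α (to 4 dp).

α = (-0.3000, 1.4120, -1.0429)

ω×(Iω) gyroscopic = (0.0140, -0.0112, 0.0160)
angular accel α = (-0.3000, 1.4120, -1.0429)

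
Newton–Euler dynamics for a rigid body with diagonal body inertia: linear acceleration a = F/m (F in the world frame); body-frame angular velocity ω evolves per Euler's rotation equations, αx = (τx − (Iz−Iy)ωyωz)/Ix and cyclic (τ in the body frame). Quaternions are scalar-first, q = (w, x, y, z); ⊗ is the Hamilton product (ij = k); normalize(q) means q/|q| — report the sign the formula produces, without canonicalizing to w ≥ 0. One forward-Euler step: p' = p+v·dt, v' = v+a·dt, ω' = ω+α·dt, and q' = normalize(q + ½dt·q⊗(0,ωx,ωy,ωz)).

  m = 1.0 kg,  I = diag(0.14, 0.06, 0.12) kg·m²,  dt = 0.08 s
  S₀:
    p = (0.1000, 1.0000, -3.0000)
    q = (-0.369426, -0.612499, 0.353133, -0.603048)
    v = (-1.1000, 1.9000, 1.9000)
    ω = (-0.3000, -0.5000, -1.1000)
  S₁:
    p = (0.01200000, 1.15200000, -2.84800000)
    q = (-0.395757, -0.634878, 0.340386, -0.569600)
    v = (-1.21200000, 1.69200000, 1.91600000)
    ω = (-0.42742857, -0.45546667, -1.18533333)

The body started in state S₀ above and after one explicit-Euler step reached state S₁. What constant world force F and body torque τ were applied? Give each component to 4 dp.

F = (-1.4000, -2.6000, 0.2000)
τ = (-0.1900, 0.0400, -0.1400)

v₁ − v₀ = (-0.11200000, -0.20800000, 0.01600000)
m·(v₁−v₀)/dt = (-1.4000, -2.6000, 0.2000)
ω₁ − ω₀ = (-0.12742857, 0.04453333, -0.08533333)
I·α + gyro = (-0.1900, 0.0400, -0.1400)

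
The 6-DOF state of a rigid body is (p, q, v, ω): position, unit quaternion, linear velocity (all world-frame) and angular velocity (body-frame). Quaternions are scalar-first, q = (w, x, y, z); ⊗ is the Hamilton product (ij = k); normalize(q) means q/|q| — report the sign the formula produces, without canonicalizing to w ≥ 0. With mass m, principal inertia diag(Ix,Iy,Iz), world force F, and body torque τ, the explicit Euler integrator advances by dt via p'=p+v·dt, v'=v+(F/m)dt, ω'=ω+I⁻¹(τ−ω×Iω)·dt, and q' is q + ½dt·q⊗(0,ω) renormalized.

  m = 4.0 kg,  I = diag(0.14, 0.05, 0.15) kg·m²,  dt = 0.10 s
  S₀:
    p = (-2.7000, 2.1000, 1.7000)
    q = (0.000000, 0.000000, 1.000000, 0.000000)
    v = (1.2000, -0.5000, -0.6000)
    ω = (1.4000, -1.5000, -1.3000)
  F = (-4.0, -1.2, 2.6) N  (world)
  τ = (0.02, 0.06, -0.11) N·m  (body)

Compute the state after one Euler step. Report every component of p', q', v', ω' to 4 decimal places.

p' = (-2.5800, 2.0500, 1.6400)
q' = (0.0745, -0.0645, 0.9927, -0.0695)
v' = (1.1000, -0.5300, -0.5350)
ω' = (1.2750, -1.4164, -1.4993)

a = (-1.0000, -0.3000, 0.6500)
new position p' = (-2.5800, 2.0500, 1.6400)
v + (F/m)dt = (1.1000, -0.5300, -0.5350)
precession coupling ω×(Iω) = (0.1950, 0.0182, 0.1890)
α = I⁻¹(τ − ω×Iω) = (-1.2500, 0.8360, -1.9933)
new body rate ω' = (1.2750, -1.4164, -1.4993)
2q̇ = q⊗(0,ω) = (1.5000000, -1.3000000, 0.0000000, -1.4000000)
q + ½dt·q⊗(0,ω), renormalized = (0.0745, -0.0645, 0.9927, -0.0695)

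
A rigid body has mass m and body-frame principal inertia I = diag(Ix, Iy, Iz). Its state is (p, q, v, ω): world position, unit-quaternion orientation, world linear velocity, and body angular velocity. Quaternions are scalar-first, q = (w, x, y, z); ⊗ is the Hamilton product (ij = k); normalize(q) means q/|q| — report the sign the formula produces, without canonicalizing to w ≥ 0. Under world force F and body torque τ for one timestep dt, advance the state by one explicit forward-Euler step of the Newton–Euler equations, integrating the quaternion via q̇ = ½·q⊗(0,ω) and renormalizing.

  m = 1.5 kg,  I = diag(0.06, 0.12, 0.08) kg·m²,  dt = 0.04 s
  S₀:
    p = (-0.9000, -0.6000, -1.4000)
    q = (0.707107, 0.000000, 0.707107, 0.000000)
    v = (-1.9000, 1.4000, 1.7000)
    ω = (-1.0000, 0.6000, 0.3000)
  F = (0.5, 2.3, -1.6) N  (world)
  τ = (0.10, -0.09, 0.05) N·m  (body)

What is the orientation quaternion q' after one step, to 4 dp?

Hamilton product q⊗(0,ω) = (-0.4242642, -0.4949749, 0.4242642, 0.9192391)
q + ½dt·q⊗(0,ω), renormalized = (0.6984, -0.0099, 0.7154, 0.0184)

q' = (0.6984, -0.0099, 0.7154, 0.0184)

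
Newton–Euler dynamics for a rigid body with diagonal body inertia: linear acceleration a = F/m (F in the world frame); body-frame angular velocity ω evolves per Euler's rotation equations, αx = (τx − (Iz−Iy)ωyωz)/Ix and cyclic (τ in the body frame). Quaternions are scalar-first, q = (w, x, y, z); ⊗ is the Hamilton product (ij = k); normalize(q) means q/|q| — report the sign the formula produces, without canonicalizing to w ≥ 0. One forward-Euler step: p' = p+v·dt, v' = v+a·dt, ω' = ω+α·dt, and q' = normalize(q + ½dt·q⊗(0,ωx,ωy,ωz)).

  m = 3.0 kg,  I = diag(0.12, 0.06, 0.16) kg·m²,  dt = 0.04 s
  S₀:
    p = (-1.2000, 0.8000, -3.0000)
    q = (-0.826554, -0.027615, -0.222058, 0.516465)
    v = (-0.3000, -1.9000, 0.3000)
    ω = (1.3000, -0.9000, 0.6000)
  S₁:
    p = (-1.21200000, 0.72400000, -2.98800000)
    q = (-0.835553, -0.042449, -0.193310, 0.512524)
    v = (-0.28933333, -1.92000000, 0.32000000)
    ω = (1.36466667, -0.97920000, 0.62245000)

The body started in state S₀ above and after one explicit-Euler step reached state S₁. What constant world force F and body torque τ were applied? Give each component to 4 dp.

F = (0.8000, -1.5000, 1.5000)
τ = (0.1400, -0.1500, 0.1600)

ω₁ − ω₀ = (0.06466667, -0.07920000, 0.02245000)
τ = I·(Δω/dt) + ω₀×(Iω₀) = (0.1400, -0.1500, 0.1600)
Δv = v₁−v₀ = (0.01066667, -0.02000000, 0.02000000)
applied force F = (0.8000, -1.5000, 1.5000)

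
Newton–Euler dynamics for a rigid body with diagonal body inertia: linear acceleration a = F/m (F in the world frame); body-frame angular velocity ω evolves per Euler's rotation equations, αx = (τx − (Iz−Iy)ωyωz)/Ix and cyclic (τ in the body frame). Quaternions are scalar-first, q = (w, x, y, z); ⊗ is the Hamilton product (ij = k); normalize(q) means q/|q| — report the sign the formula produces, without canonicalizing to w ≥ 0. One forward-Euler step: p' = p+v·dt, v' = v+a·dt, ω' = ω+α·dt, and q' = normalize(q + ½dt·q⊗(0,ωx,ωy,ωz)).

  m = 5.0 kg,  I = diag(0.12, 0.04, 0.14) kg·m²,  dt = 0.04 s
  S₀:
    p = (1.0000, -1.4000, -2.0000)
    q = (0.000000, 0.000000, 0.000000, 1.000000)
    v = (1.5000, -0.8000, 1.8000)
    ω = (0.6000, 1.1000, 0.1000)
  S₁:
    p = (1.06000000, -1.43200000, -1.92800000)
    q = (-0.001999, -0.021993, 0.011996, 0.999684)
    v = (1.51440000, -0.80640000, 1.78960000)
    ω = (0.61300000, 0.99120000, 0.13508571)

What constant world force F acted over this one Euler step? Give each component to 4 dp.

F = (1.8000, -0.8000, -1.3000)

v₁ − v₀ = (0.01440000, -0.00640000, -0.01040000)
m·(v₁−v₀)/dt = (1.8000, -0.8000, -1.3000)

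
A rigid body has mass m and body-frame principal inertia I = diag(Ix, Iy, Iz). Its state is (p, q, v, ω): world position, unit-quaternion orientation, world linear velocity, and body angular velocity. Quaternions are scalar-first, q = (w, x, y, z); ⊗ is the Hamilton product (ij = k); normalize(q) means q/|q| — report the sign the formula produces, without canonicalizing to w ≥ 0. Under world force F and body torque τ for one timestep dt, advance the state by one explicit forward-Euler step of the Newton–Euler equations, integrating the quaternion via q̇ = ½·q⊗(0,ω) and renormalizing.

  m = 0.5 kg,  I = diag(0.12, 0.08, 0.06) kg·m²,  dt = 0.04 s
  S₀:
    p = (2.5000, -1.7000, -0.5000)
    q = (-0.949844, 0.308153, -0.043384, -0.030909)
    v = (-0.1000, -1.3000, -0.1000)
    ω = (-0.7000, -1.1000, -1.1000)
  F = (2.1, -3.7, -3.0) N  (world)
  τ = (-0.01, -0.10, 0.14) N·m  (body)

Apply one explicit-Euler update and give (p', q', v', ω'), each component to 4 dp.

angular accel α = (0.1183, -1.8275, 2.8467)
ω + α·dt = (-0.6953, -1.1731, -0.9861)
q⊗(0,ω) = (0.1339848, 0.6786133, 1.4054330, 0.6754913)
updated quaternion q' = (-0.9466, 0.3215, -0.0153, -0.0174)
a = (4.2000, -7.4000, -6.0000)
p + v·dt = (2.4960, -1.7520, -0.5040)
v + (F/m)dt = (0.0680, -1.5960, -0.3400)

p' = (2.4960, -1.7520, -0.5040)
q' = (-0.9466, 0.3215, -0.0153, -0.0174)
v' = (0.0680, -1.5960, -0.3400)
ω' = (-0.6953, -1.1731, -0.9861)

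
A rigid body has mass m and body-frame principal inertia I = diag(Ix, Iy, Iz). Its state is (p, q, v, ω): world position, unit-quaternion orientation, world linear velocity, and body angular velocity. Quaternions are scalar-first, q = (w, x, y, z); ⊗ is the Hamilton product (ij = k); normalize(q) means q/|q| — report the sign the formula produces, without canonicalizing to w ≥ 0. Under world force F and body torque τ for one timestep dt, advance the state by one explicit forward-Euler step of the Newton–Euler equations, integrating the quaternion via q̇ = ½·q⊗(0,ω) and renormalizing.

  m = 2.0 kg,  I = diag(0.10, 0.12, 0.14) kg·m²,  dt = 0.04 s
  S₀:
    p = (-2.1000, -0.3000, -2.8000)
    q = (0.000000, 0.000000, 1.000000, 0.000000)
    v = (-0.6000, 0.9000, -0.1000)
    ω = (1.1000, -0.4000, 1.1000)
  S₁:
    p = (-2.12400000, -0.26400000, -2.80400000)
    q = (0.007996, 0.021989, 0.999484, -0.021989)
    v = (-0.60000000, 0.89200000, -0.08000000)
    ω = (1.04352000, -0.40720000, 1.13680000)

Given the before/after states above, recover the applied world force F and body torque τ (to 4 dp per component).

F = (0.0000, -0.4000, 1.0000)
τ = (-0.1500, -0.0700, 0.1200)

ω₁ − ω₀ = (-0.05648000, -0.00720000, 0.03680000)
τ = I·(Δω/dt) + ω₀×(Iω₀) = (-0.1500, -0.0700, 0.1200)
v₁ − v₀ = (0.00000000, -0.00800000, 0.02000000)
applied force F = (0.0000, -0.4000, 1.0000)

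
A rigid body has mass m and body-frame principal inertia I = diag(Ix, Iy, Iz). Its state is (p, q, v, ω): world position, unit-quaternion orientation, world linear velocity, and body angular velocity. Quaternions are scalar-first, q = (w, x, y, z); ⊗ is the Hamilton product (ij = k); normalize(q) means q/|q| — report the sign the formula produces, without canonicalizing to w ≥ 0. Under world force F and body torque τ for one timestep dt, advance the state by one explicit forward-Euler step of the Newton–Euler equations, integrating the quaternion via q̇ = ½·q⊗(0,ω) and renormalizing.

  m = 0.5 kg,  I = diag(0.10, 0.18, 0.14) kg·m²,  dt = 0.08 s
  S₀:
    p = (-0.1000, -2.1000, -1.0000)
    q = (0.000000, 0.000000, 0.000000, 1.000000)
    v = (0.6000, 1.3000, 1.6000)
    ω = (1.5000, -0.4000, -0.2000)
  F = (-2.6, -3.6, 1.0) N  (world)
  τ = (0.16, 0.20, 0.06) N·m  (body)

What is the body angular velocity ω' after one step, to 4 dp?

α = I⁻¹(τ − ω×Iω) = (1.6320, 1.0444, 0.7714)
ω' = ω + α·dt = (1.6306, -0.3164, -0.1383)

ω' = (1.6306, -0.3164, -0.1383)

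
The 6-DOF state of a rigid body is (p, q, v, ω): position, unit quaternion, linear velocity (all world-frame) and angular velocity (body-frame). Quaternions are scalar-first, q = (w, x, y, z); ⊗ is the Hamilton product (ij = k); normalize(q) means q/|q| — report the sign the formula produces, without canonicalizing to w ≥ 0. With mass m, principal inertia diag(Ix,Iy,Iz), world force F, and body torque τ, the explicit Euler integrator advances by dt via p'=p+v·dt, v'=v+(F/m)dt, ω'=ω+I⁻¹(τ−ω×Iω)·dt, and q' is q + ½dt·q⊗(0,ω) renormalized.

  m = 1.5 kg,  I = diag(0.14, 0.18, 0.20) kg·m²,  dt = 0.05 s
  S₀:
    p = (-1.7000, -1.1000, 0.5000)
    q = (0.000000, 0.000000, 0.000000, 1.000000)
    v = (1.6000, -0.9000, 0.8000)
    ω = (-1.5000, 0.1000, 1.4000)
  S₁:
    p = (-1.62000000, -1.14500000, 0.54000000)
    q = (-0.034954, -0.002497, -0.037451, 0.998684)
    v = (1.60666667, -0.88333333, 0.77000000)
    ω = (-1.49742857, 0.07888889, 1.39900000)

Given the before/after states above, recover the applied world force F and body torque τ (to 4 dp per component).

F = (0.2000, 0.5000, -0.9000)
τ = (0.0100, 0.0500, -0.0100)

velocity change Δv = (0.00666667, 0.01666667, -0.03000000)
applied force F = (0.2000, 0.5000, -0.9000)
Δω = ω₁−ω₀ = (0.00257143, -0.02111111, -0.00100000)
applied torque τ = (0.0100, 0.0500, -0.0100)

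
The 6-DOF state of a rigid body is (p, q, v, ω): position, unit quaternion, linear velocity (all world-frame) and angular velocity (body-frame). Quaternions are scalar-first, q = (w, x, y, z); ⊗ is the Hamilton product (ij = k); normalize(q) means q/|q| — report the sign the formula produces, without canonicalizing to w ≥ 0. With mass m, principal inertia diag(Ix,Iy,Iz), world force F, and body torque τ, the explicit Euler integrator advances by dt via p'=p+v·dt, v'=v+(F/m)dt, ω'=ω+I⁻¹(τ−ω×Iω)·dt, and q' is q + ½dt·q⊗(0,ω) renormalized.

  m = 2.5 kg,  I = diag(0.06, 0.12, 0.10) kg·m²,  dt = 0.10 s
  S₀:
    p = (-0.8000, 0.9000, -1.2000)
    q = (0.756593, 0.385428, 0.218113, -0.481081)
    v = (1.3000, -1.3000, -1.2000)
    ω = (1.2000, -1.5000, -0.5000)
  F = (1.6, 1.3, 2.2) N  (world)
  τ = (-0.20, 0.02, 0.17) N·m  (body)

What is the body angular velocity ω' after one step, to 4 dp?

ω' = (0.8917, -1.5033, -0.2220)

precession coupling ω×(Iω) = (-0.0150, 0.0240, -0.1080)
α = I⁻¹(τ − ω×Iω) = (-3.0833, -0.0333, 2.7800)
ω' = ω + α·dt = (0.8917, -1.5033, -0.2220)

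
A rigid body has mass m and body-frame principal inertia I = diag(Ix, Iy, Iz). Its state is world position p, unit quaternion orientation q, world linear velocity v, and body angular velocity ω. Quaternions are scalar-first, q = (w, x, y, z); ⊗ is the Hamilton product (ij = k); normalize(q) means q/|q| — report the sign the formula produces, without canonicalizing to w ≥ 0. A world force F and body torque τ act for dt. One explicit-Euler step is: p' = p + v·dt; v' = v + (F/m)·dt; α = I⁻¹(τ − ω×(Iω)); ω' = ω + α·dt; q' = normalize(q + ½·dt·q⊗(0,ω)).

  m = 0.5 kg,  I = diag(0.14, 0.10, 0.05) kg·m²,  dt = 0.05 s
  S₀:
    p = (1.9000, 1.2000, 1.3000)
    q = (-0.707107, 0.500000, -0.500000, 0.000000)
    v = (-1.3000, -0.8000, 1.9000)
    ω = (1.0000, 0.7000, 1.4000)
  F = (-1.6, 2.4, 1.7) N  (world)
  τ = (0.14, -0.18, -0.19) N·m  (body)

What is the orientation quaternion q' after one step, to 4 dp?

q' = (-0.7101, 0.4643, -0.5293, -0.0035)

q⊗(0,ω) = (-0.1500000, -1.4071070, -1.1949749, -0.1399498)
q' = normalize(q + ½dt·q⊗(0,ω)) = (-0.7101, 0.4643, -0.5293, -0.0035)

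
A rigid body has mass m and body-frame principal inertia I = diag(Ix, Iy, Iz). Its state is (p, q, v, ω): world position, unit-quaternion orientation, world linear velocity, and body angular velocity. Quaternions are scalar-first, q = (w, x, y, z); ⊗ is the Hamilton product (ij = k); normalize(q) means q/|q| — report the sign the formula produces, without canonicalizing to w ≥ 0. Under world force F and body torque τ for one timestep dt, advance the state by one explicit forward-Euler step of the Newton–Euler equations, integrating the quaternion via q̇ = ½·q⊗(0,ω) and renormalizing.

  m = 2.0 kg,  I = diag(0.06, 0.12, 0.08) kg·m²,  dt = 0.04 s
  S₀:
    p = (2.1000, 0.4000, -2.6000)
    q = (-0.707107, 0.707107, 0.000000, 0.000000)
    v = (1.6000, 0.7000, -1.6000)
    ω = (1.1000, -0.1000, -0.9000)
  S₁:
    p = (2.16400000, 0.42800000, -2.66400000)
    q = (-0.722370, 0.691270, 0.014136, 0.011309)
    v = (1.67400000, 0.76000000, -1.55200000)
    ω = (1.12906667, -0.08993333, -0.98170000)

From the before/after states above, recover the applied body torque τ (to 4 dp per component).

τ = (0.0400, 0.0500, -0.1700)

rate change Δω = (0.02906667, 0.01006667, -0.08170000)
I·α + gyro = (0.0400, 0.0500, -0.1700)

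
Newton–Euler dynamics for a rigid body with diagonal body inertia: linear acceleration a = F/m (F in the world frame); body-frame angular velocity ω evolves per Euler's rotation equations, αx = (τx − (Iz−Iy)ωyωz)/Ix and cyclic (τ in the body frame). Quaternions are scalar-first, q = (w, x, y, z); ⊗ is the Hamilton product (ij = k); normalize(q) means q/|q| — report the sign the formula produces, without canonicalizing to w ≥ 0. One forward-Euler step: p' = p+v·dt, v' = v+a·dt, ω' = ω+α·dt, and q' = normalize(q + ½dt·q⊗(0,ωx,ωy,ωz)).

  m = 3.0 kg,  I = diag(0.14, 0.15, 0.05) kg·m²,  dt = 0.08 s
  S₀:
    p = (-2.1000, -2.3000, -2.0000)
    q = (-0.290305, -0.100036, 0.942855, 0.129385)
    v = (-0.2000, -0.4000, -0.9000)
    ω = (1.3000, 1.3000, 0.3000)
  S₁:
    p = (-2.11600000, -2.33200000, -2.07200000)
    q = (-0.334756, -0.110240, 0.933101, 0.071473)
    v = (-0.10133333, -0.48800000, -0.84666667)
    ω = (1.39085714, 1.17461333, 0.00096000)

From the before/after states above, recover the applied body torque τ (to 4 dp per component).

τ = (0.1200, -0.2000, -0.1700)

Δω = ω₁−ω₀ = (0.09085714, -0.12538667, -0.29904000)
ω₀×(Iω₀) = (-0.0390, 0.0351, 0.0169)
τ = I·(Δω/dt) + ω₀×(Iω₀) = (0.1200, -0.2000, -0.1700)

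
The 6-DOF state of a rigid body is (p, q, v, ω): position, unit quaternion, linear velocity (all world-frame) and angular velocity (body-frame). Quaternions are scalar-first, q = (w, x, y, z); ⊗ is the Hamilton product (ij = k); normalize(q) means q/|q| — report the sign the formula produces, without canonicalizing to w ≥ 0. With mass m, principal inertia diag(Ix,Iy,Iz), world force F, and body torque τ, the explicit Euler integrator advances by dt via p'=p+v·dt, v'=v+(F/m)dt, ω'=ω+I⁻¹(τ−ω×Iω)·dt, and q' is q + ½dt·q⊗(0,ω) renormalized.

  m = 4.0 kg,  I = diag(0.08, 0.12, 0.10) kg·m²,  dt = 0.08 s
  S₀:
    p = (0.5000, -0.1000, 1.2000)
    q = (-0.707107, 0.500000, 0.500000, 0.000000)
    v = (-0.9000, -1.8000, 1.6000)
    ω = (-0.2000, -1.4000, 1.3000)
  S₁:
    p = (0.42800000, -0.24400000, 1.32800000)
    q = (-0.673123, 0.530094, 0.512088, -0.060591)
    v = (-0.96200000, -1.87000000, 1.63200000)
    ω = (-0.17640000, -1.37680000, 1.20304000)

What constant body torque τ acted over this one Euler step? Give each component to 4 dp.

τ = (0.0600, 0.0400, -0.1100)

ω₁ − ω₀ = (0.02360000, 0.02320000, -0.09696000)
I·α + gyro = (0.0600, 0.0400, -0.1100)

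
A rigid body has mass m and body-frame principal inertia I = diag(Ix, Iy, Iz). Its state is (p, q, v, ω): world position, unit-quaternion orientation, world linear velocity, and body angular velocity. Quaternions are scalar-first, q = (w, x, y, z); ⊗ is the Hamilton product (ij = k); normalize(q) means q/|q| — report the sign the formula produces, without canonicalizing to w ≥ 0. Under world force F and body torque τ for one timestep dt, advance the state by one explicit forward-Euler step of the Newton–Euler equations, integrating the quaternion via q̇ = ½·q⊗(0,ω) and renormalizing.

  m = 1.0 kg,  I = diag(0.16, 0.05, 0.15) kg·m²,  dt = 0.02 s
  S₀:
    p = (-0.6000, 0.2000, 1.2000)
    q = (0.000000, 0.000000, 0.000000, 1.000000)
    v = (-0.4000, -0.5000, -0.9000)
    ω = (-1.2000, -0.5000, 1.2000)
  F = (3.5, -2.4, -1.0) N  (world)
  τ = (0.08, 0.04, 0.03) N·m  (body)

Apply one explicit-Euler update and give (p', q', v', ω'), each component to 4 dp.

a = (3.5000, -2.4000, -1.0000)
p' = p + v·dt = (-0.6080, 0.1900, 1.1820)
v' = v + a·dt = (-0.3300, -0.5480, -0.9200)
ω×(Iω) gyroscopic = (-0.0600, -0.0144, -0.0660)
α = I⁻¹(τ − ω×Iω) = (0.8750, 1.0880, 0.6400)
new body rate ω' = (-1.1825, -0.4782, 1.2128)
2q̇ = q⊗(0,ω) = (-1.2000000, 0.5000000, -1.2000000, 0.0000000)
q + ½dt·q⊗(0,ω), renormalized = (-0.0120, 0.0050, -0.0120, 0.9998)

p' = (-0.6080, 0.1900, 1.1820)
q' = (-0.0120, 0.0050, -0.0120, 0.9998)
v' = (-0.3300, -0.5480, -0.9200)
ω' = (-1.1825, -0.4782, 1.2128)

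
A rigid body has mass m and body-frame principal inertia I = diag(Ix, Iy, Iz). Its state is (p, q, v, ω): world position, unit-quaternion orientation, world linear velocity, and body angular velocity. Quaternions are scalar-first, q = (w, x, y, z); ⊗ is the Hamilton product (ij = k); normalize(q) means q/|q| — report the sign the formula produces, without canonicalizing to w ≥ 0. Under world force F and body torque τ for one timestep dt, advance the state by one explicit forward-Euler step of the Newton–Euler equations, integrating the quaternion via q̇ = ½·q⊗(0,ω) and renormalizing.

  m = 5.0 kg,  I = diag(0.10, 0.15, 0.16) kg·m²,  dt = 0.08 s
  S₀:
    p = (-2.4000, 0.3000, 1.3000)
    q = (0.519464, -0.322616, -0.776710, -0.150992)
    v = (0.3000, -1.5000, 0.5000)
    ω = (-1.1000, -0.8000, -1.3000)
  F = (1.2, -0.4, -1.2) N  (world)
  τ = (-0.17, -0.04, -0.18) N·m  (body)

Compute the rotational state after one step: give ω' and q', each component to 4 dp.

ω' = (-1.2443, -0.7756, -1.4120)
q' = (0.4712, -0.3090, -0.8012, -0.2013)

(τ − ω×Iω)/I = (-1.8040, 0.3053, -1.4000)
new body rate ω' = (-1.2443, -0.7756, -1.4120)
2q̇ = q⊗(0,ω) = (-1.1725352, 0.3175190, -0.6688808, -1.2715914)
q' = normalize(q + ½dt·q⊗(0,ω)) = (0.4712, -0.3090, -0.8012, -0.2013)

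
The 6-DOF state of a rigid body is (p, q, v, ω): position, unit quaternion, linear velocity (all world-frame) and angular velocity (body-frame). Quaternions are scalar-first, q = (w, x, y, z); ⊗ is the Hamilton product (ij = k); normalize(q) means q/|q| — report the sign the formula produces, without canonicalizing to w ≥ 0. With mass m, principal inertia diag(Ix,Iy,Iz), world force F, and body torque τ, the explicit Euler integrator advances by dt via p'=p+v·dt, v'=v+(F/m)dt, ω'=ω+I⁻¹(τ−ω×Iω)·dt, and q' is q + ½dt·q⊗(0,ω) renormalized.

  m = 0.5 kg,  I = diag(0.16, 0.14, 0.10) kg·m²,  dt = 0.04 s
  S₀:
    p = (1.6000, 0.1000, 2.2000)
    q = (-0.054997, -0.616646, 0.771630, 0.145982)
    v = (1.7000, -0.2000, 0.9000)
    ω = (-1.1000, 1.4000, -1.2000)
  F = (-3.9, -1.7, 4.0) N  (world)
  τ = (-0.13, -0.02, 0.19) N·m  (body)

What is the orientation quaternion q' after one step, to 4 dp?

q' = (-0.0866, -0.6375, 0.7514, 0.1469)

2q̇ = q⊗(0,ω) = (-1.5834142, -1.0698341, -0.9775512, 0.0514850)
q + ½dt·q⊗(0,ω), renormalized = (-0.0866, -0.6375, 0.7514, 0.1469)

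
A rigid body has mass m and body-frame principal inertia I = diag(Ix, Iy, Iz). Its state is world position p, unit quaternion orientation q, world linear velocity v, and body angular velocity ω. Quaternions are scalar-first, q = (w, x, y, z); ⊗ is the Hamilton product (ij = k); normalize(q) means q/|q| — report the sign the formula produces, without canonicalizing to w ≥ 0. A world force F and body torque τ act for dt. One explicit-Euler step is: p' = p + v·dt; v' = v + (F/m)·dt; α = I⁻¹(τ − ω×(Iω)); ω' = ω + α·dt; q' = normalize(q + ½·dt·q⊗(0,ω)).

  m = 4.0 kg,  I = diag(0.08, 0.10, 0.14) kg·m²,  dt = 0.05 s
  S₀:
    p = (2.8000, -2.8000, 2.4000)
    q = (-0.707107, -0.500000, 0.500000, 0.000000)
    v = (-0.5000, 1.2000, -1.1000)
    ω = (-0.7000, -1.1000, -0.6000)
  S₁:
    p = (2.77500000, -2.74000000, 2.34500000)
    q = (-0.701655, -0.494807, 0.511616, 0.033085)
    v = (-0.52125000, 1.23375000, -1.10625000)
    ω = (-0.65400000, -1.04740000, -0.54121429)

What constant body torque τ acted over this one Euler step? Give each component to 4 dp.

τ = (0.1000, 0.0800, 0.1800)

rate change Δω = (0.04600000, 0.05260000, 0.05878571)
τ = I·(Δω/dt) + ω₀×(Iω₀) = (0.1000, 0.0800, 0.1800)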